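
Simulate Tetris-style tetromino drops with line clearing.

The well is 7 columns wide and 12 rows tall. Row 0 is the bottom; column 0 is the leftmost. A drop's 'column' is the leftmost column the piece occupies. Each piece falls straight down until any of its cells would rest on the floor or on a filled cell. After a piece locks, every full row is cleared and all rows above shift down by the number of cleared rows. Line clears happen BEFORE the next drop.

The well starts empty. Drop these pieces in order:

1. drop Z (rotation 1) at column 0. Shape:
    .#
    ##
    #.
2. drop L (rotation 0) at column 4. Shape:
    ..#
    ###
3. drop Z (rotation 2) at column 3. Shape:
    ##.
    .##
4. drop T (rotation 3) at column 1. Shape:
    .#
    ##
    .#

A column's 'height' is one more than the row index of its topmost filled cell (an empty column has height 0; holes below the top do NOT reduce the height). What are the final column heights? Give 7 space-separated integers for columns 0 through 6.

Answer: 2 4 5 3 3 2 2

Derivation:
Drop 1: Z rot1 at col 0 lands with bottom-row=0; cleared 0 line(s) (total 0); column heights now [2 3 0 0 0 0 0], max=3
Drop 2: L rot0 at col 4 lands with bottom-row=0; cleared 0 line(s) (total 0); column heights now [2 3 0 0 1 1 2], max=3
Drop 3: Z rot2 at col 3 lands with bottom-row=1; cleared 0 line(s) (total 0); column heights now [2 3 0 3 3 2 2], max=3
Drop 4: T rot3 at col 1 lands with bottom-row=2; cleared 0 line(s) (total 0); column heights now [2 4 5 3 3 2 2], max=5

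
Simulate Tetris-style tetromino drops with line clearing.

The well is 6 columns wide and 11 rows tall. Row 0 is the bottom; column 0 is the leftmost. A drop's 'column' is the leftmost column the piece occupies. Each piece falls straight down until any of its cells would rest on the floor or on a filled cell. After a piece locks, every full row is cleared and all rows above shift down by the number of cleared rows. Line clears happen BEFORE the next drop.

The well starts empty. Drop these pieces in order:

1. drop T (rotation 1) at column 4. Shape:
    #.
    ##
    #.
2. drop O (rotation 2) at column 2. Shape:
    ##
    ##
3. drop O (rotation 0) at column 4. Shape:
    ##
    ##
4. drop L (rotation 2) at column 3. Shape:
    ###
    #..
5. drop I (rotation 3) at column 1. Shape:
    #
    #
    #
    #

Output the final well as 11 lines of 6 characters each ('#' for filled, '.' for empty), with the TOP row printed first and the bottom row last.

Drop 1: T rot1 at col 4 lands with bottom-row=0; cleared 0 line(s) (total 0); column heights now [0 0 0 0 3 2], max=3
Drop 2: O rot2 at col 2 lands with bottom-row=0; cleared 0 line(s) (total 0); column heights now [0 0 2 2 3 2], max=3
Drop 3: O rot0 at col 4 lands with bottom-row=3; cleared 0 line(s) (total 0); column heights now [0 0 2 2 5 5], max=5
Drop 4: L rot2 at col 3 lands with bottom-row=4; cleared 0 line(s) (total 0); column heights now [0 0 2 6 6 6], max=6
Drop 5: I rot3 at col 1 lands with bottom-row=0; cleared 0 line(s) (total 0); column heights now [0 4 2 6 6 6], max=6

Answer: ......
......
......
......
......
...###
...###
.#..##
.#..#.
.#####
.####.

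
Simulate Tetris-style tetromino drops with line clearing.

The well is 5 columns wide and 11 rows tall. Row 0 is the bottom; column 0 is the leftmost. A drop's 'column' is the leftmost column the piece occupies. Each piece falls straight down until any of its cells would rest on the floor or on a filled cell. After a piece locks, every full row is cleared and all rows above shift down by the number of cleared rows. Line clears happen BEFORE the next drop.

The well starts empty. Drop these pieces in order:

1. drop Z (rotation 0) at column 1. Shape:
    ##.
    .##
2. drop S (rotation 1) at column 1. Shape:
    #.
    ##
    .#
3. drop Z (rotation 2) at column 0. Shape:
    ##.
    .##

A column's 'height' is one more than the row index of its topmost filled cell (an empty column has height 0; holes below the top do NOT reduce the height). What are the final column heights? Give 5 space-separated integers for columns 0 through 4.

Answer: 7 7 6 1 0

Derivation:
Drop 1: Z rot0 at col 1 lands with bottom-row=0; cleared 0 line(s) (total 0); column heights now [0 2 2 1 0], max=2
Drop 2: S rot1 at col 1 lands with bottom-row=2; cleared 0 line(s) (total 0); column heights now [0 5 4 1 0], max=5
Drop 3: Z rot2 at col 0 lands with bottom-row=5; cleared 0 line(s) (total 0); column heights now [7 7 6 1 0], max=7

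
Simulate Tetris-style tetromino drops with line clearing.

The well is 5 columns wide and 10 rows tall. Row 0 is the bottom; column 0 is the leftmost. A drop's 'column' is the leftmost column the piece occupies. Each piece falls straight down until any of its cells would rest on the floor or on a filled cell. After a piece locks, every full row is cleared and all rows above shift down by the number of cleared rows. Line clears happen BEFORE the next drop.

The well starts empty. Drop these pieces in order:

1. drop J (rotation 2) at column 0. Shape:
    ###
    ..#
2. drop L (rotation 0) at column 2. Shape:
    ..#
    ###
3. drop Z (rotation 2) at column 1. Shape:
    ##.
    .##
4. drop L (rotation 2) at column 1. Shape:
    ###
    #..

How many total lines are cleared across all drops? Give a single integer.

Drop 1: J rot2 at col 0 lands with bottom-row=0; cleared 0 line(s) (total 0); column heights now [2 2 2 0 0], max=2
Drop 2: L rot0 at col 2 lands with bottom-row=2; cleared 0 line(s) (total 0); column heights now [2 2 3 3 4], max=4
Drop 3: Z rot2 at col 1 lands with bottom-row=3; cleared 0 line(s) (total 0); column heights now [2 5 5 4 4], max=5
Drop 4: L rot2 at col 1 lands with bottom-row=5; cleared 0 line(s) (total 0); column heights now [2 7 7 7 4], max=7

Answer: 0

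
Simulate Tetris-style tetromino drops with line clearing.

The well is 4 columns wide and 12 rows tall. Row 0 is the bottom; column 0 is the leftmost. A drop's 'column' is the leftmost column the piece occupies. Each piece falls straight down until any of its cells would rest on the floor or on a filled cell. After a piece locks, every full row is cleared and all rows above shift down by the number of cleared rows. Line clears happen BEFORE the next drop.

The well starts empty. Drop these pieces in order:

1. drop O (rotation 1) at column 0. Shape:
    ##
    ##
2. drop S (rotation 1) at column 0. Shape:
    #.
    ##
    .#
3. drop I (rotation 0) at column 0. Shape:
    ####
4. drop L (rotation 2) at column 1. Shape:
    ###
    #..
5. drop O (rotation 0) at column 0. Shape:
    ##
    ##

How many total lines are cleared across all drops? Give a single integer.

Drop 1: O rot1 at col 0 lands with bottom-row=0; cleared 0 line(s) (total 0); column heights now [2 2 0 0], max=2
Drop 2: S rot1 at col 0 lands with bottom-row=2; cleared 0 line(s) (total 0); column heights now [5 4 0 0], max=5
Drop 3: I rot0 at col 0 lands with bottom-row=5; cleared 1 line(s) (total 1); column heights now [5 4 0 0], max=5
Drop 4: L rot2 at col 1 lands with bottom-row=4; cleared 0 line(s) (total 1); column heights now [5 6 6 6], max=6
Drop 5: O rot0 at col 0 lands with bottom-row=6; cleared 0 line(s) (total 1); column heights now [8 8 6 6], max=8

Answer: 1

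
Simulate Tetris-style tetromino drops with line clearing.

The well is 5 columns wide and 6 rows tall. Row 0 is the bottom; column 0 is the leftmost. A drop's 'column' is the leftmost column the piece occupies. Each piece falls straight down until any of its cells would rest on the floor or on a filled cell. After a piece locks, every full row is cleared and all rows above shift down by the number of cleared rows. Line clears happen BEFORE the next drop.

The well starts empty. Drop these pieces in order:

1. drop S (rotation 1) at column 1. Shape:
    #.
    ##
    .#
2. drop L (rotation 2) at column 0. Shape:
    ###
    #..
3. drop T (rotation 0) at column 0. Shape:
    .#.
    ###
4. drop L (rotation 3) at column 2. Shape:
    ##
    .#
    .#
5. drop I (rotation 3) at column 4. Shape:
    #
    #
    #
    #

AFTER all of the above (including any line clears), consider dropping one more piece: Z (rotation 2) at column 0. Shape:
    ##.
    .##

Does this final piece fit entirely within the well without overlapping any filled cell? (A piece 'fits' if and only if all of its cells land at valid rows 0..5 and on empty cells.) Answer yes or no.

Drop 1: S rot1 at col 1 lands with bottom-row=0; cleared 0 line(s) (total 0); column heights now [0 3 2 0 0], max=3
Drop 2: L rot2 at col 0 lands with bottom-row=2; cleared 0 line(s) (total 0); column heights now [4 4 4 0 0], max=4
Drop 3: T rot0 at col 0 lands with bottom-row=4; cleared 0 line(s) (total 0); column heights now [5 6 5 0 0], max=6
Drop 4: L rot3 at col 2 lands with bottom-row=3; cleared 0 line(s) (total 0); column heights now [5 6 6 6 0], max=6
Drop 5: I rot3 at col 4 lands with bottom-row=0; cleared 1 line(s) (total 1); column heights now [4 5 5 5 3], max=5
Test piece Z rot2 at col 0 (width 3): heights before test = [4 5 5 5 3]; fits = False

Answer: no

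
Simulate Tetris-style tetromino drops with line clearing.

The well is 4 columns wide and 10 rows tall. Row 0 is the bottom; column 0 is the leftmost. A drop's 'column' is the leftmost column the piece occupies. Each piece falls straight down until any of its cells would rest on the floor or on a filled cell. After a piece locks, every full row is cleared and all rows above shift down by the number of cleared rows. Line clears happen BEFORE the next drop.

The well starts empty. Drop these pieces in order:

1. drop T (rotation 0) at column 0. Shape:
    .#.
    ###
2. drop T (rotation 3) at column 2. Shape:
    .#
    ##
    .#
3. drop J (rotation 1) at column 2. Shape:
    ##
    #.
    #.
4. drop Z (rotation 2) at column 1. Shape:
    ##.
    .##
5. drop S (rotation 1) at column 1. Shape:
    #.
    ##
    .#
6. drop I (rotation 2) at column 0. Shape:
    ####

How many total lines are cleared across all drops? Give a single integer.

Answer: 2

Derivation:
Drop 1: T rot0 at col 0 lands with bottom-row=0; cleared 0 line(s) (total 0); column heights now [1 2 1 0], max=2
Drop 2: T rot3 at col 2 lands with bottom-row=0; cleared 1 line(s) (total 1); column heights now [0 1 1 2], max=2
Drop 3: J rot1 at col 2 lands with bottom-row=1; cleared 0 line(s) (total 1); column heights now [0 1 4 4], max=4
Drop 4: Z rot2 at col 1 lands with bottom-row=4; cleared 0 line(s) (total 1); column heights now [0 6 6 5], max=6
Drop 5: S rot1 at col 1 lands with bottom-row=6; cleared 0 line(s) (total 1); column heights now [0 9 8 5], max=9
Drop 6: I rot2 at col 0 lands with bottom-row=9; cleared 1 line(s) (total 2); column heights now [0 9 8 5], max=9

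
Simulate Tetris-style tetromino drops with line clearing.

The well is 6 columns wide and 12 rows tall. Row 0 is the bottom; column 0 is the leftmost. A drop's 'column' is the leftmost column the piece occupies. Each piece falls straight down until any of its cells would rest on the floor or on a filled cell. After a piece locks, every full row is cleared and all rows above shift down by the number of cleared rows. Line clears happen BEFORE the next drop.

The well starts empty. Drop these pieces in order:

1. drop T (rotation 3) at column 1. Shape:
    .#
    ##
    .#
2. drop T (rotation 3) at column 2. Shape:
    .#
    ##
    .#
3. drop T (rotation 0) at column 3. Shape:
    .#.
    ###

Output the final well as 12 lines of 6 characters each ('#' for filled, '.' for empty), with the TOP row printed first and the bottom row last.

Answer: ......
......
......
......
......
....#.
...###
...#..
..##..
..##..
.##...
..#...

Derivation:
Drop 1: T rot3 at col 1 lands with bottom-row=0; cleared 0 line(s) (total 0); column heights now [0 2 3 0 0 0], max=3
Drop 2: T rot3 at col 2 lands with bottom-row=2; cleared 0 line(s) (total 0); column heights now [0 2 4 5 0 0], max=5
Drop 3: T rot0 at col 3 lands with bottom-row=5; cleared 0 line(s) (total 0); column heights now [0 2 4 6 7 6], max=7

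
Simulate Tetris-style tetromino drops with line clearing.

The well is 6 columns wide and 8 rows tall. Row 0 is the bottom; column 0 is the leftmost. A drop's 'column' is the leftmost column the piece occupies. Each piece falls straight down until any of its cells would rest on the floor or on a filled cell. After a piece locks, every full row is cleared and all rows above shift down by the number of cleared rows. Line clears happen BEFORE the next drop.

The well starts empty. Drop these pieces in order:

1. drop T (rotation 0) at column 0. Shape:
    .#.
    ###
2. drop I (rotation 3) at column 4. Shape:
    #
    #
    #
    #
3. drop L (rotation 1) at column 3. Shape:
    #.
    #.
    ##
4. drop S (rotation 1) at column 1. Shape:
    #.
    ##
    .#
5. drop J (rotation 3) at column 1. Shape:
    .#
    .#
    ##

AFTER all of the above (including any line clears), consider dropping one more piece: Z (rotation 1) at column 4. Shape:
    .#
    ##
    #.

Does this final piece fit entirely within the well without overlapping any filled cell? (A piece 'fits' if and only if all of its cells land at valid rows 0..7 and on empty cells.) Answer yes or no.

Answer: yes

Derivation:
Drop 1: T rot0 at col 0 lands with bottom-row=0; cleared 0 line(s) (total 0); column heights now [1 2 1 0 0 0], max=2
Drop 2: I rot3 at col 4 lands with bottom-row=0; cleared 0 line(s) (total 0); column heights now [1 2 1 0 4 0], max=4
Drop 3: L rot1 at col 3 lands with bottom-row=4; cleared 0 line(s) (total 0); column heights now [1 2 1 7 5 0], max=7
Drop 4: S rot1 at col 1 lands with bottom-row=1; cleared 0 line(s) (total 0); column heights now [1 4 3 7 5 0], max=7
Drop 5: J rot3 at col 1 lands with bottom-row=4; cleared 0 line(s) (total 0); column heights now [1 5 7 7 5 0], max=7
Test piece Z rot1 at col 4 (width 2): heights before test = [1 5 7 7 5 0]; fits = True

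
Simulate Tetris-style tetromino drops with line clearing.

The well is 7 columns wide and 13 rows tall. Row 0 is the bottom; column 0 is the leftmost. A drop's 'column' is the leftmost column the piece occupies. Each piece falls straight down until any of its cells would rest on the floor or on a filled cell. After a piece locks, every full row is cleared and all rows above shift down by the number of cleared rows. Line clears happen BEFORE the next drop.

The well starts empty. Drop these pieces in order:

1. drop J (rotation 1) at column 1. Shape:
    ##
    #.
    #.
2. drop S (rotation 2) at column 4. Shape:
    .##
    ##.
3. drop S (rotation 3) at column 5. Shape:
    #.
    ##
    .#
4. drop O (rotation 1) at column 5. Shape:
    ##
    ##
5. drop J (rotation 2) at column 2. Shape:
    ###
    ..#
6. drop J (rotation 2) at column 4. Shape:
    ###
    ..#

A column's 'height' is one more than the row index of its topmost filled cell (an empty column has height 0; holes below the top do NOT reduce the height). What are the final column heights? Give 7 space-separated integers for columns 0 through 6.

Answer: 0 3 4 4 9 9 9

Derivation:
Drop 1: J rot1 at col 1 lands with bottom-row=0; cleared 0 line(s) (total 0); column heights now [0 3 3 0 0 0 0], max=3
Drop 2: S rot2 at col 4 lands with bottom-row=0; cleared 0 line(s) (total 0); column heights now [0 3 3 0 1 2 2], max=3
Drop 3: S rot3 at col 5 lands with bottom-row=2; cleared 0 line(s) (total 0); column heights now [0 3 3 0 1 5 4], max=5
Drop 4: O rot1 at col 5 lands with bottom-row=5; cleared 0 line(s) (total 0); column heights now [0 3 3 0 1 7 7], max=7
Drop 5: J rot2 at col 2 lands with bottom-row=2; cleared 0 line(s) (total 0); column heights now [0 3 4 4 4 7 7], max=7
Drop 6: J rot2 at col 4 lands with bottom-row=7; cleared 0 line(s) (total 0); column heights now [0 3 4 4 9 9 9], max=9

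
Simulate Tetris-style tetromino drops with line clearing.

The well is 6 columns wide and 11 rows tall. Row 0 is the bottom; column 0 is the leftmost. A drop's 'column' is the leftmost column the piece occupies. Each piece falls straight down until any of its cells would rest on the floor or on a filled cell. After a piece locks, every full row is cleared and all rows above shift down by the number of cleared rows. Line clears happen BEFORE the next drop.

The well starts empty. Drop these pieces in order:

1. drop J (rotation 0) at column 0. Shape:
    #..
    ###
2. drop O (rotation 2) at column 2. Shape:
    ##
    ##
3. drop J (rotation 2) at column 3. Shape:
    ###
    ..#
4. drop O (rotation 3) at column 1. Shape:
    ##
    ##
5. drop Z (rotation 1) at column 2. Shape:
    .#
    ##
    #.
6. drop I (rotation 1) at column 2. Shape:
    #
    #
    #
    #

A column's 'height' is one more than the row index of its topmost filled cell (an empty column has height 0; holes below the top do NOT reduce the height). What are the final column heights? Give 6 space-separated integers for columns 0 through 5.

Answer: 2 5 11 8 4 4

Derivation:
Drop 1: J rot0 at col 0 lands with bottom-row=0; cleared 0 line(s) (total 0); column heights now [2 1 1 0 0 0], max=2
Drop 2: O rot2 at col 2 lands with bottom-row=1; cleared 0 line(s) (total 0); column heights now [2 1 3 3 0 0], max=3
Drop 3: J rot2 at col 3 lands with bottom-row=2; cleared 0 line(s) (total 0); column heights now [2 1 3 4 4 4], max=4
Drop 4: O rot3 at col 1 lands with bottom-row=3; cleared 0 line(s) (total 0); column heights now [2 5 5 4 4 4], max=5
Drop 5: Z rot1 at col 2 lands with bottom-row=5; cleared 0 line(s) (total 0); column heights now [2 5 7 8 4 4], max=8
Drop 6: I rot1 at col 2 lands with bottom-row=7; cleared 0 line(s) (total 0); column heights now [2 5 11 8 4 4], max=11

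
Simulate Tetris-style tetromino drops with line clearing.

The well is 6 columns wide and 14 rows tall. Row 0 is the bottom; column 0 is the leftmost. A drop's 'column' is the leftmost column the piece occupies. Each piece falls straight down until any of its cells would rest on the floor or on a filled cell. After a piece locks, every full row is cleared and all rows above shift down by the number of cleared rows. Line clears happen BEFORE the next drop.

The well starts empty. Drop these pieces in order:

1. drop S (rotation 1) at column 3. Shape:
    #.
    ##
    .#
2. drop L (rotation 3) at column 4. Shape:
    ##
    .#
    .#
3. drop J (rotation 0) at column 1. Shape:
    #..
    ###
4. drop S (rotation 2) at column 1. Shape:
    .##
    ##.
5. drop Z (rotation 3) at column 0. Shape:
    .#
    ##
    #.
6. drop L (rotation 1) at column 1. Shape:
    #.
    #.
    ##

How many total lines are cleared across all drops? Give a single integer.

Drop 1: S rot1 at col 3 lands with bottom-row=0; cleared 0 line(s) (total 0); column heights now [0 0 0 3 2 0], max=3
Drop 2: L rot3 at col 4 lands with bottom-row=0; cleared 0 line(s) (total 0); column heights now [0 0 0 3 3 3], max=3
Drop 3: J rot0 at col 1 lands with bottom-row=3; cleared 0 line(s) (total 0); column heights now [0 5 4 4 3 3], max=5
Drop 4: S rot2 at col 1 lands with bottom-row=5; cleared 0 line(s) (total 0); column heights now [0 6 7 7 3 3], max=7
Drop 5: Z rot3 at col 0 lands with bottom-row=5; cleared 0 line(s) (total 0); column heights now [7 8 7 7 3 3], max=8
Drop 6: L rot1 at col 1 lands with bottom-row=8; cleared 0 line(s) (total 0); column heights now [7 11 9 7 3 3], max=11

Answer: 0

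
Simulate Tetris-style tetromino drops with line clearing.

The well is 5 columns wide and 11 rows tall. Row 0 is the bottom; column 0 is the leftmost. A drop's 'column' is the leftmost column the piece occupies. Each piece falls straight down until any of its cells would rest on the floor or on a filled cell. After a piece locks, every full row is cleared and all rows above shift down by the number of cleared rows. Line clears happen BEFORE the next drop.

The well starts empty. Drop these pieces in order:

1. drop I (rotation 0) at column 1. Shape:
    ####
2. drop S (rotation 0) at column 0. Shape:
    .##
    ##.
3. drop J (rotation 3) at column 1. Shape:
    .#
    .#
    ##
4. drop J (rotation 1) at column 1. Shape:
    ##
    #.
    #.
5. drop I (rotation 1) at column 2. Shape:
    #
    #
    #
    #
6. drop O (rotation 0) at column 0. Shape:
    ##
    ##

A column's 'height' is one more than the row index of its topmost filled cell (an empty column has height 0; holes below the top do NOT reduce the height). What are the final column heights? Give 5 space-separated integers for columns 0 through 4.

Drop 1: I rot0 at col 1 lands with bottom-row=0; cleared 0 line(s) (total 0); column heights now [0 1 1 1 1], max=1
Drop 2: S rot0 at col 0 lands with bottom-row=1; cleared 0 line(s) (total 0); column heights now [2 3 3 1 1], max=3
Drop 3: J rot3 at col 1 lands with bottom-row=3; cleared 0 line(s) (total 0); column heights now [2 4 6 1 1], max=6
Drop 4: J rot1 at col 1 lands with bottom-row=4; cleared 0 line(s) (total 0); column heights now [2 7 7 1 1], max=7
Drop 5: I rot1 at col 2 lands with bottom-row=7; cleared 0 line(s) (total 0); column heights now [2 7 11 1 1], max=11
Drop 6: O rot0 at col 0 lands with bottom-row=7; cleared 0 line(s) (total 0); column heights now [9 9 11 1 1], max=11

Answer: 9 9 11 1 1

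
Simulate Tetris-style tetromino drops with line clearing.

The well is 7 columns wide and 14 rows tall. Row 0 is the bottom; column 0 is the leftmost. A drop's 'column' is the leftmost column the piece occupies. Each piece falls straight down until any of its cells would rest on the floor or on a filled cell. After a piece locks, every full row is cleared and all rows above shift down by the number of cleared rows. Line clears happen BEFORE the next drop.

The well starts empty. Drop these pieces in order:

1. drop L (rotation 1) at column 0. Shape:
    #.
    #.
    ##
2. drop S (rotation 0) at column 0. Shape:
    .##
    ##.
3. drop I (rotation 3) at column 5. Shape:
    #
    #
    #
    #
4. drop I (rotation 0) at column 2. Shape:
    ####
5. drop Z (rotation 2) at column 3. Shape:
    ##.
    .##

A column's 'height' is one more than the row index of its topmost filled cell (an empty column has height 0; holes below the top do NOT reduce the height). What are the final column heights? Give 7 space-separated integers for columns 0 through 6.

Drop 1: L rot1 at col 0 lands with bottom-row=0; cleared 0 line(s) (total 0); column heights now [3 1 0 0 0 0 0], max=3
Drop 2: S rot0 at col 0 lands with bottom-row=3; cleared 0 line(s) (total 0); column heights now [4 5 5 0 0 0 0], max=5
Drop 3: I rot3 at col 5 lands with bottom-row=0; cleared 0 line(s) (total 0); column heights now [4 5 5 0 0 4 0], max=5
Drop 4: I rot0 at col 2 lands with bottom-row=5; cleared 0 line(s) (total 0); column heights now [4 5 6 6 6 6 0], max=6
Drop 5: Z rot2 at col 3 lands with bottom-row=6; cleared 0 line(s) (total 0); column heights now [4 5 6 8 8 7 0], max=8

Answer: 4 5 6 8 8 7 0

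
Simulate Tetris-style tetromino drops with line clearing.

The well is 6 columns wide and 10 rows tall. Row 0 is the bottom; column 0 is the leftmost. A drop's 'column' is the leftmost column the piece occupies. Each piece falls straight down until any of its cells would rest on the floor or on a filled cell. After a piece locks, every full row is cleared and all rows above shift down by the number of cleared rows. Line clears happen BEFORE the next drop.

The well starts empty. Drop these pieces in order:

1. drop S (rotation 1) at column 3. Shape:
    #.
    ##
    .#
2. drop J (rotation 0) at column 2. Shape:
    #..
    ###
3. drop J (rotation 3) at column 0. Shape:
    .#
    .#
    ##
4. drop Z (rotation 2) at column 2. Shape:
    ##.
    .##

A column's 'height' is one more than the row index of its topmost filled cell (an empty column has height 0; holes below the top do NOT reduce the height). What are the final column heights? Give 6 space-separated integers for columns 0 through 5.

Drop 1: S rot1 at col 3 lands with bottom-row=0; cleared 0 line(s) (total 0); column heights now [0 0 0 3 2 0], max=3
Drop 2: J rot0 at col 2 lands with bottom-row=3; cleared 0 line(s) (total 0); column heights now [0 0 5 4 4 0], max=5
Drop 3: J rot3 at col 0 lands with bottom-row=0; cleared 0 line(s) (total 0); column heights now [1 3 5 4 4 0], max=5
Drop 4: Z rot2 at col 2 lands with bottom-row=4; cleared 0 line(s) (total 0); column heights now [1 3 6 6 5 0], max=6

Answer: 1 3 6 6 5 0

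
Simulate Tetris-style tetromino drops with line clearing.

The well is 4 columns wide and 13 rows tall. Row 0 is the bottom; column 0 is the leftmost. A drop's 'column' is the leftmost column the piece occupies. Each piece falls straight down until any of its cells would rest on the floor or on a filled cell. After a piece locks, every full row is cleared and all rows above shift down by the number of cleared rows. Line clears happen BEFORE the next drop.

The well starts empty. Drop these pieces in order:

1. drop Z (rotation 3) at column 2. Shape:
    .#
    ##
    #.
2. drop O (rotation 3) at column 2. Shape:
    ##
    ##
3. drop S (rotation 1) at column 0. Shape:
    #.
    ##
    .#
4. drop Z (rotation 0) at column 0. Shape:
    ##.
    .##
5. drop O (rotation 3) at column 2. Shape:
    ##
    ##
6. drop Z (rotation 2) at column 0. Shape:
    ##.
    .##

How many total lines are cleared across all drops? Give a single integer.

Drop 1: Z rot3 at col 2 lands with bottom-row=0; cleared 0 line(s) (total 0); column heights now [0 0 2 3], max=3
Drop 2: O rot3 at col 2 lands with bottom-row=3; cleared 0 line(s) (total 0); column heights now [0 0 5 5], max=5
Drop 3: S rot1 at col 0 lands with bottom-row=0; cleared 1 line(s) (total 1); column heights now [2 1 4 4], max=4
Drop 4: Z rot0 at col 0 lands with bottom-row=4; cleared 0 line(s) (total 1); column heights now [6 6 5 4], max=6
Drop 5: O rot3 at col 2 lands with bottom-row=5; cleared 1 line(s) (total 2); column heights now [2 5 6 6], max=6
Drop 6: Z rot2 at col 0 lands with bottom-row=6; cleared 0 line(s) (total 2); column heights now [8 8 7 6], max=8

Answer: 2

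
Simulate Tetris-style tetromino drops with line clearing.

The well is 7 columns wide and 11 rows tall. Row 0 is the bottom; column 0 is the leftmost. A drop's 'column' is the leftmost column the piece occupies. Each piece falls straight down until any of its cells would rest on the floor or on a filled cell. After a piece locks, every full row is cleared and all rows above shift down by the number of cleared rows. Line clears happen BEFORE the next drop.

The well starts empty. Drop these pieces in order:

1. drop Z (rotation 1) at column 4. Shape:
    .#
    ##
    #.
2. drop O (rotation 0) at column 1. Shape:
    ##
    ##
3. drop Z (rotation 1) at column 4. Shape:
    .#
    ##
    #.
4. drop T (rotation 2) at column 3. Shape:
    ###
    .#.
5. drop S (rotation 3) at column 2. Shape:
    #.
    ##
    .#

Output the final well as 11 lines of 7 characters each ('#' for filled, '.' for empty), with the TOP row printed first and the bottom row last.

Answer: .......
.......
..#....
..##...
...#...
...###.
....##.
....##.
....##.
.##.##.
.##.#..

Derivation:
Drop 1: Z rot1 at col 4 lands with bottom-row=0; cleared 0 line(s) (total 0); column heights now [0 0 0 0 2 3 0], max=3
Drop 2: O rot0 at col 1 lands with bottom-row=0; cleared 0 line(s) (total 0); column heights now [0 2 2 0 2 3 0], max=3
Drop 3: Z rot1 at col 4 lands with bottom-row=2; cleared 0 line(s) (total 0); column heights now [0 2 2 0 4 5 0], max=5
Drop 4: T rot2 at col 3 lands with bottom-row=4; cleared 0 line(s) (total 0); column heights now [0 2 2 6 6 6 0], max=6
Drop 5: S rot3 at col 2 lands with bottom-row=6; cleared 0 line(s) (total 0); column heights now [0 2 9 8 6 6 0], max=9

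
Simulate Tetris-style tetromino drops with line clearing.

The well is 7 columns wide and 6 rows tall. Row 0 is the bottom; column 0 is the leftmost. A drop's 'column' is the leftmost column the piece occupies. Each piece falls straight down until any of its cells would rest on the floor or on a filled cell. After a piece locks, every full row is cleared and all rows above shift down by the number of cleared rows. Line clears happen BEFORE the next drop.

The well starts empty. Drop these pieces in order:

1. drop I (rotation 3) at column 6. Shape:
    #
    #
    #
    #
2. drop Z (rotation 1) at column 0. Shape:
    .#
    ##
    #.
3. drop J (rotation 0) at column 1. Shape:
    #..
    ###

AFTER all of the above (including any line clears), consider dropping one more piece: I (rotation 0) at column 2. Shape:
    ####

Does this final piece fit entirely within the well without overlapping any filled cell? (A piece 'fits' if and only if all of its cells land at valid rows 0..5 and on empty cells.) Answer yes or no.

Answer: yes

Derivation:
Drop 1: I rot3 at col 6 lands with bottom-row=0; cleared 0 line(s) (total 0); column heights now [0 0 0 0 0 0 4], max=4
Drop 2: Z rot1 at col 0 lands with bottom-row=0; cleared 0 line(s) (total 0); column heights now [2 3 0 0 0 0 4], max=4
Drop 3: J rot0 at col 1 lands with bottom-row=3; cleared 0 line(s) (total 0); column heights now [2 5 4 4 0 0 4], max=5
Test piece I rot0 at col 2 (width 4): heights before test = [2 5 4 4 0 0 4]; fits = True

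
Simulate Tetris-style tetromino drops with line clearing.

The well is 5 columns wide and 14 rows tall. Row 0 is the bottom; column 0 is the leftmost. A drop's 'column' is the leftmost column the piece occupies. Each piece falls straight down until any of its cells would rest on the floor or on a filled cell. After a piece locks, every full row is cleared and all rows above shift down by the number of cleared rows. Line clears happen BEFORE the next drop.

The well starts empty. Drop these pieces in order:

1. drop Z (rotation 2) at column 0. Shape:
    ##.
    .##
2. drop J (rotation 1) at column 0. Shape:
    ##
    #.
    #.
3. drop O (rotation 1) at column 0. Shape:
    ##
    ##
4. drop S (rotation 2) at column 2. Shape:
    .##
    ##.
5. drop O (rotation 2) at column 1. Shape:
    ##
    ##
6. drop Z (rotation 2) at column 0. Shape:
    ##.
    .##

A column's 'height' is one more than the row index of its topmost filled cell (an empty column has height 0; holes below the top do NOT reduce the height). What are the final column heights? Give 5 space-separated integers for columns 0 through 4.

Drop 1: Z rot2 at col 0 lands with bottom-row=0; cleared 0 line(s) (total 0); column heights now [2 2 1 0 0], max=2
Drop 2: J rot1 at col 0 lands with bottom-row=2; cleared 0 line(s) (total 0); column heights now [5 5 1 0 0], max=5
Drop 3: O rot1 at col 0 lands with bottom-row=5; cleared 0 line(s) (total 0); column heights now [7 7 1 0 0], max=7
Drop 4: S rot2 at col 2 lands with bottom-row=1; cleared 0 line(s) (total 0); column heights now [7 7 2 3 3], max=7
Drop 5: O rot2 at col 1 lands with bottom-row=7; cleared 0 line(s) (total 0); column heights now [7 9 9 3 3], max=9
Drop 6: Z rot2 at col 0 lands with bottom-row=9; cleared 0 line(s) (total 0); column heights now [11 11 10 3 3], max=11

Answer: 11 11 10 3 3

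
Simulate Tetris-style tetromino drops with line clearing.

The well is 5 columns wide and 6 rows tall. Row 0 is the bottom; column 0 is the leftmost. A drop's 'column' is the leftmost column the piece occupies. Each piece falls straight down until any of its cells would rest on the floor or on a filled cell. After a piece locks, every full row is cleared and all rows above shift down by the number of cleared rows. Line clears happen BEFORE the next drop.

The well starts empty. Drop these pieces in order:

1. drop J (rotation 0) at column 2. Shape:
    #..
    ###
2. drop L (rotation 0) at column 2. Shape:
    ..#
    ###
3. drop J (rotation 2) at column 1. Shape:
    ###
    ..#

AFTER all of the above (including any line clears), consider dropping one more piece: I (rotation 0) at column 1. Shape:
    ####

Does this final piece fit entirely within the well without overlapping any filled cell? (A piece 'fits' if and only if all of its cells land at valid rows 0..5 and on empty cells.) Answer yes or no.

Answer: yes

Derivation:
Drop 1: J rot0 at col 2 lands with bottom-row=0; cleared 0 line(s) (total 0); column heights now [0 0 2 1 1], max=2
Drop 2: L rot0 at col 2 lands with bottom-row=2; cleared 0 line(s) (total 0); column heights now [0 0 3 3 4], max=4
Drop 3: J rot2 at col 1 lands with bottom-row=3; cleared 0 line(s) (total 0); column heights now [0 5 5 5 4], max=5
Test piece I rot0 at col 1 (width 4): heights before test = [0 5 5 5 4]; fits = True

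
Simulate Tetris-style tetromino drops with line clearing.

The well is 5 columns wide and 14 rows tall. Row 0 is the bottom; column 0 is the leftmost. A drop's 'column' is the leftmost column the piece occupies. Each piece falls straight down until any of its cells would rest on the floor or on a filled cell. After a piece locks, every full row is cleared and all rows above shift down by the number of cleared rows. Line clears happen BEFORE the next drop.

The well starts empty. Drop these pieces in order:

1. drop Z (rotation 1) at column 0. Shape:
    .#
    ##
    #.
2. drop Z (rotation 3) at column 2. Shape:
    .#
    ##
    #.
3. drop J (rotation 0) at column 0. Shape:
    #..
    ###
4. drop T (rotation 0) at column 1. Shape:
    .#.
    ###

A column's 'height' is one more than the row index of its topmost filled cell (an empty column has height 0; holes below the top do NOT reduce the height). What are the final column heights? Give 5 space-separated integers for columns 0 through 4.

Drop 1: Z rot1 at col 0 lands with bottom-row=0; cleared 0 line(s) (total 0); column heights now [2 3 0 0 0], max=3
Drop 2: Z rot3 at col 2 lands with bottom-row=0; cleared 0 line(s) (total 0); column heights now [2 3 2 3 0], max=3
Drop 3: J rot0 at col 0 lands with bottom-row=3; cleared 0 line(s) (total 0); column heights now [5 4 4 3 0], max=5
Drop 4: T rot0 at col 1 lands with bottom-row=4; cleared 0 line(s) (total 0); column heights now [5 5 6 5 0], max=6

Answer: 5 5 6 5 0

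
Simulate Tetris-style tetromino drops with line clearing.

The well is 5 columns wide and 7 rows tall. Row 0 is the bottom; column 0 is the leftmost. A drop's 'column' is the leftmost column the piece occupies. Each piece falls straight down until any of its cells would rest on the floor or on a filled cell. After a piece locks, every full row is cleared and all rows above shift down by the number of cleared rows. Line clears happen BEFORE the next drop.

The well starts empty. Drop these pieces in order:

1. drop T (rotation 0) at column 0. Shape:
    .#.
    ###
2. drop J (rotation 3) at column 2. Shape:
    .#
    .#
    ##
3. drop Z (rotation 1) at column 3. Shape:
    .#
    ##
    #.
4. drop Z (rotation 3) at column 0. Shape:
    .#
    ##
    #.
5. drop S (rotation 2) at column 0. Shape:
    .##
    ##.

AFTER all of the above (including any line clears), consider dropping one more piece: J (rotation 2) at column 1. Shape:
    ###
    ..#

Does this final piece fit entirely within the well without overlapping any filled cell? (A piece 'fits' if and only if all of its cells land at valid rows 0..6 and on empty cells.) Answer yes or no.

Answer: no

Derivation:
Drop 1: T rot0 at col 0 lands with bottom-row=0; cleared 0 line(s) (total 0); column heights now [1 2 1 0 0], max=2
Drop 2: J rot3 at col 2 lands with bottom-row=1; cleared 0 line(s) (total 0); column heights now [1 2 2 4 0], max=4
Drop 3: Z rot1 at col 3 lands with bottom-row=4; cleared 0 line(s) (total 0); column heights now [1 2 2 6 7], max=7
Drop 4: Z rot3 at col 0 lands with bottom-row=1; cleared 0 line(s) (total 0); column heights now [3 4 2 6 7], max=7
Drop 5: S rot2 at col 0 lands with bottom-row=4; cleared 0 line(s) (total 0); column heights now [5 6 6 6 7], max=7
Test piece J rot2 at col 1 (width 3): heights before test = [5 6 6 6 7]; fits = False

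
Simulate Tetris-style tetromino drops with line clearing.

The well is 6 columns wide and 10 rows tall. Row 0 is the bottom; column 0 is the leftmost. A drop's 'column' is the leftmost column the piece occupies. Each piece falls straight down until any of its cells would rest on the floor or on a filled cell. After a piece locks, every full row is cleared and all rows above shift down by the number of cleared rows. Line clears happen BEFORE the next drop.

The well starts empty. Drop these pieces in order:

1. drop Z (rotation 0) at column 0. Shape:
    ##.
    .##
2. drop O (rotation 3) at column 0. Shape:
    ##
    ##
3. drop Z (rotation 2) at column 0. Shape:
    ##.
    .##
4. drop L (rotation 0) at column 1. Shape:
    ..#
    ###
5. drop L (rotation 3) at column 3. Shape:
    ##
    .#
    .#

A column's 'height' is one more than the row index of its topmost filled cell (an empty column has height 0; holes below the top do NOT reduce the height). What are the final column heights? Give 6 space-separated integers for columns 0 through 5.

Answer: 6 7 7 9 9 0

Derivation:
Drop 1: Z rot0 at col 0 lands with bottom-row=0; cleared 0 line(s) (total 0); column heights now [2 2 1 0 0 0], max=2
Drop 2: O rot3 at col 0 lands with bottom-row=2; cleared 0 line(s) (total 0); column heights now [4 4 1 0 0 0], max=4
Drop 3: Z rot2 at col 0 lands with bottom-row=4; cleared 0 line(s) (total 0); column heights now [6 6 5 0 0 0], max=6
Drop 4: L rot0 at col 1 lands with bottom-row=6; cleared 0 line(s) (total 0); column heights now [6 7 7 8 0 0], max=8
Drop 5: L rot3 at col 3 lands with bottom-row=6; cleared 0 line(s) (total 0); column heights now [6 7 7 9 9 0], max=9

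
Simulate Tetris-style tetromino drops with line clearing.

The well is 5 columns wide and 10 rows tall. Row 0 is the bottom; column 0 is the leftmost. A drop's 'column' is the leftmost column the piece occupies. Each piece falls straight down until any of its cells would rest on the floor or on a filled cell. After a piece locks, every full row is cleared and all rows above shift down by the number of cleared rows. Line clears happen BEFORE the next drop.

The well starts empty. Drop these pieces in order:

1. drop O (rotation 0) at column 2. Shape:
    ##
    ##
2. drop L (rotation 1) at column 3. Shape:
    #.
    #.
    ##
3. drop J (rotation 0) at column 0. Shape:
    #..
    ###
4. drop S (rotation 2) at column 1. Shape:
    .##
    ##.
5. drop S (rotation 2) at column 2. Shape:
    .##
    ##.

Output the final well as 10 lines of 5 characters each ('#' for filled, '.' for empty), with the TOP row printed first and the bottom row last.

Drop 1: O rot0 at col 2 lands with bottom-row=0; cleared 0 line(s) (total 0); column heights now [0 0 2 2 0], max=2
Drop 2: L rot1 at col 3 lands with bottom-row=2; cleared 0 line(s) (total 0); column heights now [0 0 2 5 3], max=5
Drop 3: J rot0 at col 0 lands with bottom-row=2; cleared 1 line(s) (total 1); column heights now [3 0 2 4 0], max=4
Drop 4: S rot2 at col 1 lands with bottom-row=3; cleared 0 line(s) (total 1); column heights now [3 4 5 5 0], max=5
Drop 5: S rot2 at col 2 lands with bottom-row=5; cleared 0 line(s) (total 1); column heights now [3 4 6 7 7], max=7

Answer: .....
.....
.....
...##
..##.
..##.
.###.
#..#.
..##.
..##.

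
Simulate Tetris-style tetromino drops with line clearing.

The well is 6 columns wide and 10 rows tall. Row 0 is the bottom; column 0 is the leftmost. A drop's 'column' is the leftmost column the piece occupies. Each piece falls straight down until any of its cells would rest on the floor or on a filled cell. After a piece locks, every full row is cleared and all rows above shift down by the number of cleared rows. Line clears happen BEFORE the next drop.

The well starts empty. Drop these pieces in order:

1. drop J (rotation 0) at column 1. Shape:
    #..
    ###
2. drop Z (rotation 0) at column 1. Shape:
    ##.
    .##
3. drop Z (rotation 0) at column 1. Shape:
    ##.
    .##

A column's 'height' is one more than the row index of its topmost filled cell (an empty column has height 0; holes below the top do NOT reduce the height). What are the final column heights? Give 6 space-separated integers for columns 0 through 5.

Answer: 0 5 5 4 0 0

Derivation:
Drop 1: J rot0 at col 1 lands with bottom-row=0; cleared 0 line(s) (total 0); column heights now [0 2 1 1 0 0], max=2
Drop 2: Z rot0 at col 1 lands with bottom-row=1; cleared 0 line(s) (total 0); column heights now [0 3 3 2 0 0], max=3
Drop 3: Z rot0 at col 1 lands with bottom-row=3; cleared 0 line(s) (total 0); column heights now [0 5 5 4 0 0], max=5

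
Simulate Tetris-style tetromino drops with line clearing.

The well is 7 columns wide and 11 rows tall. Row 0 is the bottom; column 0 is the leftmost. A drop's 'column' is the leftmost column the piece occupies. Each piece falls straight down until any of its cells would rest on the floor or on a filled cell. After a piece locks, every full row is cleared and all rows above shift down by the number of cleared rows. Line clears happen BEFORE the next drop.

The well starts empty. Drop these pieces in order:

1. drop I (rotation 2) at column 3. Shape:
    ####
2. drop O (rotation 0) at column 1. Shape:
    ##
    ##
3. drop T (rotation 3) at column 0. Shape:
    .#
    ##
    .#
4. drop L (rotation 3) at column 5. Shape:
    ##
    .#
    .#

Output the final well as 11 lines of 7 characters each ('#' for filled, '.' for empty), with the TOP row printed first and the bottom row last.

Drop 1: I rot2 at col 3 lands with bottom-row=0; cleared 0 line(s) (total 0); column heights now [0 0 0 1 1 1 1], max=1
Drop 2: O rot0 at col 1 lands with bottom-row=0; cleared 0 line(s) (total 0); column heights now [0 2 2 1 1 1 1], max=2
Drop 3: T rot3 at col 0 lands with bottom-row=2; cleared 0 line(s) (total 0); column heights now [4 5 2 1 1 1 1], max=5
Drop 4: L rot3 at col 5 lands with bottom-row=1; cleared 0 line(s) (total 0); column heights now [4 5 2 1 1 4 4], max=5

Answer: .......
.......
.......
.......
.......
.......
.#.....
##...##
.#....#
.##...#
.######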